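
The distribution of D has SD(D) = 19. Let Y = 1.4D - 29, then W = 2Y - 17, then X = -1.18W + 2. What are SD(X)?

SD(X) = 62.776

SD(Y) = |1.4|·19 = 26.6.
SD(W) = |2|·26.6 = 53.2.
SD(X) = |-1.18|·53.2 = 62.776.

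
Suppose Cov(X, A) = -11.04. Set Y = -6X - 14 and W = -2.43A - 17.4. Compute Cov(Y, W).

Cov(Y, W) = -160.9632

Cov(Y, W) = a·c·Cov(X, A) = (-6)·(-2.43)·(-11.04) = -160.9632. Additive constants drop out.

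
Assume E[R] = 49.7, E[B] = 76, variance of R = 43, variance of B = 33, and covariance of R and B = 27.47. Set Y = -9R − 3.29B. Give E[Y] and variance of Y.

E[Y] = -697.34, variance of Y = 5466.9687

E[Y] = (-9)·E[R] + (-3.29)·E[B] = (-9)·49.7 + (-3.29)·76 = -697.34.
variance of Y = a²·variance of R + b²·variance of B + 2ab·covariance of R and B with a = -9, b = -3.29.
= (-9)²·43 + (-3.29)²·33 + 2·(-9)·(-3.29)·27.47
= 3483 + 357.1953 + 1626.7734 = 5466.9687.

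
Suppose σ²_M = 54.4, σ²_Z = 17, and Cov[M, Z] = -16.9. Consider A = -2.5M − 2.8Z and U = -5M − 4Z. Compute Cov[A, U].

By bilinearity, Cov[A, U] = ac·σ²_M + bd·σ²_Z + (ad+bc)·Cov[M, Z], with a=-2.5, b=-2.8, c=-5, d=-4.
ac·σ²_M = (-2.5)·(-5)·54.4 = 680
bd·σ²_Z = (-2.8)·(-4)·17 = 190.4
(ad+bc)·Cov[M, Z] = (24)·(-16.9) = -405.6
Cov[A, U] = 680 + 190.4 + (-405.6) = 464.8.

Cov[A, U] = 464.8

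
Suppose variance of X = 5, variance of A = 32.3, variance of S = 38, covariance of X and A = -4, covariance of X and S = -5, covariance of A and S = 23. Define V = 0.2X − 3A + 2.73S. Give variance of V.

variance of V = 196.7102

variance of V = a²·variance of X + b²·variance of A + c²·variance of S + 2ab·covariance of X and A + 2ac·covariance of X and S + 2bc·covariance of A and S, with a = 0.2, b = -3, c = 2.73.
= 0.2 + 290.7 + 283.2102 + 4.8 + (-5.46) + (-376.74)
= 196.7102.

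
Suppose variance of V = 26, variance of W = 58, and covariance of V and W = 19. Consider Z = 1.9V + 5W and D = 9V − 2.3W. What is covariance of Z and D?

By bilinearity, covariance of Z and D = ac·variance of V + bd·variance of W + (ad+bc)·covariance of V and W, with a=1.9, b=5, c=9, d=-2.3.
ac·variance of V = 1.9·9·26 = 444.6
bd·variance of W = 5·(-2.3)·58 = -667
(ad+bc)·covariance of V and W = (40.63)·19 = 771.97
covariance of Z and D = 444.6 + (-667) + 771.97 = 549.57.

covariance of Z and D = 549.57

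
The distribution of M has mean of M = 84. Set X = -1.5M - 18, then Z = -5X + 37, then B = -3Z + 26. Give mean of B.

mean of B = -2245

mean of X = (-1.5)·84 + (-18) = -144.
mean of Z = (-5)·(-144) + 37 = 757.
mean of B = (-3)·757 + 26 = -2245.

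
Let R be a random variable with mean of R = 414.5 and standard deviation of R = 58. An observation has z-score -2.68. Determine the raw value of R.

R = mean of R + z·standard deviation of R = 414.5 + (-2.68)·58 = 259.06.

R = 259.06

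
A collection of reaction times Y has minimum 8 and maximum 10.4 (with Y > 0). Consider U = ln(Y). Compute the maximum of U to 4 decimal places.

ln(Y) is increasing on this domain, so max(U) comes from max(Y) = 10.4: max(U) = ln(10.4) ≈ 2.3418.

max(U) = 2.3418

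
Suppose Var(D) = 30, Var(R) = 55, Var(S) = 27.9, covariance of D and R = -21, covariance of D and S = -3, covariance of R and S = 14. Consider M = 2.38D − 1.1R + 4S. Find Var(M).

Var(M) = 612.518

Var(M) = a²·Var(D) + b²·Var(R) + c²·Var(S) + 2ab·covariance of D and R + 2ac·covariance of D and S + 2bc·covariance of R and S, with a = 2.38, b = -1.1, c = 4.
= 169.932 + 66.55 + 446.4 + 109.956 + (-57.12) + (-123.2)
= 612.518.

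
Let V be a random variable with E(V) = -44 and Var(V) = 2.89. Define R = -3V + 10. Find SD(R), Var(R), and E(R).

SD(R) = 5.1, Var(R) = 26.01, E(R) = 142

R = -3V + 10 is linear with a = -3, b = 10.
SD(V) = √2.89 = 1.7.
SD(R) = |a|·SD(V) = |-3|·1.7 = 5.1.
Var(R) = a²·Var(V) = (-3)²·2.89 = 26.01 (the additive constant 10 does not affect variance).
E(R) = a·E(V) + b = (-3)·(-44) + 10 = 142.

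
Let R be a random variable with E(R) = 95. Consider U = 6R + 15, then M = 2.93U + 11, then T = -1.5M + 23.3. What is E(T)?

E(T) = -2564.275

E(U) = 6·95 + 15 = 585.
E(M) = 2.93·585 + 11 = 1725.05.
E(T) = (-1.5)·1725.05 + 23.3 = -2564.275.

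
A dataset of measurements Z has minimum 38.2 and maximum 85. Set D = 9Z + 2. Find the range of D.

Range(D) = 421.2

Range of Z = 85 − 38.2 = 46.8.
Range(D) = |a|·Range(Z) = |9|·46.8 = 421.2.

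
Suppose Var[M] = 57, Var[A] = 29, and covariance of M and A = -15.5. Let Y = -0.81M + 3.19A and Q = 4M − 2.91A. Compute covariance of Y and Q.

covariance of Y and Q = -688.19915

By bilinearity, covariance of Y and Q = ac·Var[M] + bd·Var[A] + (ad+bc)·covariance of M and A, with a=-0.81, b=3.19, c=4, d=-2.91.
ac·Var[M] = (-0.81)·4·57 = -184.68
bd·Var[A] = 3.19·(-2.91)·29 = -269.2041
(ad+bc)·covariance of M and A = (15.1171)·(-15.5) = -234.31505
covariance of Y and Q = -184.68 + (-269.2041) + (-234.31505) = -688.19915.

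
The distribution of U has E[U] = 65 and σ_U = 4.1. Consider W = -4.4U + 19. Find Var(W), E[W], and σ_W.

W = -4.4U + 19 is linear with a = -4.4, b = 19.
Var(U) = 4.1² = 16.81.
Var(W) = a²·Var(U) = (-4.4)²·16.81 = 325.4416 (the additive constant 19 does not affect variance).
E[W] = a·E[U] + b = (-4.4)·65 + 19 = -267.
σ_W = |a|·σ_U = |-4.4|·4.1 = 18.04.

Var(W) = 325.4416, E[W] = -267, σ_W = 18.04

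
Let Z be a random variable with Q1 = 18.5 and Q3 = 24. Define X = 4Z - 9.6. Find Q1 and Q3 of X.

Q1(X) = 64.4, Q3(X) = 86.4

a = 4 > 0: Q1(X) = a·Q1(Z)+b = 64.4, Q3(X) = a·Q3(Z)+b = 86.4.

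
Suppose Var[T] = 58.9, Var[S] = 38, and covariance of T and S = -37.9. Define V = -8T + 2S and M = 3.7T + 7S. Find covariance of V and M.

covariance of V and M = 630.5

By bilinearity, covariance of V and M = ac·Var[T] + bd·Var[S] + (ad+bc)·covariance of T and S, with a=-8, b=2, c=3.7, d=7.
ac·Var[T] = (-8)·3.7·58.9 = -1743.44
bd·Var[S] = 2·7·38 = 532
(ad+bc)·covariance of T and S = (-48.6)·(-37.9) = 1841.94
covariance of V and M = -1743.44 + 532 + 1841.94 = 630.5.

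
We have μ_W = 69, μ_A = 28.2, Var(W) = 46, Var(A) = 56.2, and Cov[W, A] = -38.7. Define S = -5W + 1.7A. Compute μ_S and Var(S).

μ_S = -297.06, Var(S) = 1970.318

μ_S = (-5)·μ_W + 1.7·μ_A = (-5)·69 + 1.7·28.2 = -297.06.
Var(S) = a²·Var(W) + b²·Var(A) + 2ab·Cov[W, A] with a = -5, b = 1.7.
= (-5)²·46 + 1.7²·56.2 + 2·(-5)·1.7·(-38.7)
= 1150 + 162.418 + 657.9 = 1970.318.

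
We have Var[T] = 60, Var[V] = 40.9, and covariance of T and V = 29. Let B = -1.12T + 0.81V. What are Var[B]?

Var[B] = a²·Var[T] + b²·Var[V] + 2ab·covariance of T and V with a = -1.12, b = 0.81.
= (-1.12)²·60 + 0.81²·40.9 + 2·(-1.12)·0.81·29
= 75.264 + 26.83449 + (-52.6176) = 49.48089.

Var[B] = 49.48089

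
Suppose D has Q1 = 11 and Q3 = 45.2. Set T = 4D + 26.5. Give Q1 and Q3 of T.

Q1(T) = 70.5, Q3(T) = 207.3

a = 4 > 0: Q1(T) = a·Q1(D)+b = 70.5, Q3(T) = a·Q3(D)+b = 207.3.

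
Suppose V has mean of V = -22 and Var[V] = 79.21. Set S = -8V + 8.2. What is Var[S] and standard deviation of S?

Var[S] = 5069.44, standard deviation of S = 71.2

S = -8V + 8.2 is linear with a = -8, b = 8.2.
Var[S] = a²·Var[V] = (-8)²·79.21 = 5069.44 (the additive constant 8.2 does not affect variance).
standard deviation of V = √79.21 = 8.9.
standard deviation of S = |a|·standard deviation of V = |-8|·8.9 = 71.2.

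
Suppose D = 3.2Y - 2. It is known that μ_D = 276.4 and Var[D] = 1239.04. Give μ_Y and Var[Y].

From D = 3.2Y - 2: μ_D = a·μ_Y + b, so μ_Y = (μ_D − b)/a = (276.4 − (-2))/3.2 = 87.
Var[D] = a²·Var[Y], so Var[Y] = 1239.04/3.2² = 121.

μ_Y = 87, Var[Y] = 121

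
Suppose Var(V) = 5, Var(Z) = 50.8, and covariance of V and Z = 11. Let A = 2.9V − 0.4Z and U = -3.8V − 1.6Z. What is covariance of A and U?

By bilinearity, covariance of A and U = ac·Var(V) + bd·Var(Z) + (ad+bc)·covariance of V and Z, with a=2.9, b=-0.4, c=-3.8, d=-1.6.
ac·Var(V) = 2.9·(-3.8)·5 = -55.1
bd·Var(Z) = (-0.4)·(-1.6)·50.8 = 32.512
(ad+bc)·covariance of V and Z = (-3.12)·11 = -34.32
covariance of A and U = -55.1 + 32.512 + (-34.32) = -56.908.

covariance of A and U = -56.908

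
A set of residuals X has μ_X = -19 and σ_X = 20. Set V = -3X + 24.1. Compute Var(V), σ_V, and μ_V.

V = -3X + 24.1 is linear with a = -3, b = 24.1.
Var(X) = 20² = 400.
Var(V) = a²·Var(X) = (-3)²·400 = 3600 (the additive constant 24.1 does not affect variance).
σ_V = |a|·σ_X = |-3|·20 = 60.
μ_V = a·μ_X + b = (-3)·(-19) + 24.1 = 81.1.

Var(V) = 3600, σ_V = 60, μ_V = 81.1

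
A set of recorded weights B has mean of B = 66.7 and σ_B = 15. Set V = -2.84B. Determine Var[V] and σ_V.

Var[V] = 1814.76, σ_V = 42.6

V = -2.84B is linear with a = -2.84, b = 0.
Var[B] = 15² = 225.
Var[V] = a²·Var[B] = (-2.84)²·225 = 1814.76.
σ_V = |a|·σ_B = |-2.84|·15 = 42.6.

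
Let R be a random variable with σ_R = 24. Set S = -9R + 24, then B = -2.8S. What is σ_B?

σ_S = |-9|·24 = 216.
σ_B = |-2.8|·216 = 604.8.

σ_B = 604.8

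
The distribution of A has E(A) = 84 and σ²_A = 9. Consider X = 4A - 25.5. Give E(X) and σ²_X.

E(X) = 310.5, σ²_X = 144

X = 4A - 25.5 is linear with a = 4, b = -25.5.
E(X) = a·E(A) + b = 4·84 + (-25.5) = 310.5.
σ²_X = a²·σ²_A = 4²·9 = 144 (the additive constant -25.5 does not affect variance).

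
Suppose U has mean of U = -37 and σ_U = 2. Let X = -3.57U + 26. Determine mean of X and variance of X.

X = -3.57U + 26 is linear with a = -3.57, b = 26.
mean of X = a·mean of U + b = (-3.57)·(-37) + 26 = 158.09.
variance of U = 2² = 4.
variance of X = a²·variance of U = (-3.57)²·4 = 50.9796 (the additive constant 26 does not affect variance).

mean of X = 158.09, variance of X = 50.9796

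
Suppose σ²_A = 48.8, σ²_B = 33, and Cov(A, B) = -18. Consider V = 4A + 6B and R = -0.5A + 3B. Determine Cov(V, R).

Cov(V, R) = 334.4

By bilinearity, Cov(V, R) = ac·σ²_A + bd·σ²_B + (ad+bc)·Cov(A, B), with a=4, b=6, c=-0.5, d=3.
ac·σ²_A = 4·(-0.5)·48.8 = -97.6
bd·σ²_B = 6·3·33 = 594
(ad+bc)·Cov(A, B) = (9)·(-18) = -162
Cov(V, R) = -97.6 + 594 + (-162) = 334.4.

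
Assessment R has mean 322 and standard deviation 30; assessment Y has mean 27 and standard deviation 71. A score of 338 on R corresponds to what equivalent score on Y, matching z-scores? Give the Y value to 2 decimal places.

z = (338 − 322)/30 ≈ 0.5333.
Y = 27 + z·71 = 27 + (338 − 322)·71/30 ≈ 64.87.

Y = 64.87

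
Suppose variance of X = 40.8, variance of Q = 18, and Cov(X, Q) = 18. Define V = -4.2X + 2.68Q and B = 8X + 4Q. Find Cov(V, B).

Cov(V, B) = -1094.4

By bilinearity, Cov(V, B) = ac·variance of X + bd·variance of Q + (ad+bc)·Cov(X, Q), with a=-4.2, b=2.68, c=8, d=4.
ac·variance of X = (-4.2)·8·40.8 = -1370.88
bd·variance of Q = 2.68·4·18 = 192.96
(ad+bc)·Cov(X, Q) = (4.64)·18 = 83.52
Cov(V, B) = -1370.88 + 192.96 + 83.52 = -1094.4.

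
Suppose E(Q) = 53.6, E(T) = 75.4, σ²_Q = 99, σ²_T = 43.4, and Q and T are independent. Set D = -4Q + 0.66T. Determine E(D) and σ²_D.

E(D) = -164.636, σ²_D = 1602.90504

E(D) = (-4)·E(Q) + 0.66·E(T) = (-4)·53.6 + 0.66·75.4 = -164.636.
σ²_D = a²·σ²_Q + b²·σ²_T + 2ab·Cov(Q, T) with a = -4, b = 0.66.
Independence gives Cov(Q, T) = 0.
= (-4)²·99 + 0.66²·43.4 + 2·(-4)·0.66·0
= 1584 + 18.90504 + 0 = 1602.90504.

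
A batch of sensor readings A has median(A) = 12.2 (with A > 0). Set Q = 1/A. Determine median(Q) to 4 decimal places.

median(Q) = 0.082

1/A is monotone on this domain, so median(Q) = 1/(12.2) ≈ 0.082.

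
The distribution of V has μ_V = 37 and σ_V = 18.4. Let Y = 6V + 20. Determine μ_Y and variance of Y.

Y = 6V + 20 is linear with a = 6, b = 20.
μ_Y = a·μ_V + b = 6·37 + 20 = 242.
variance of V = 18.4² = 338.56.
variance of Y = a²·variance of V = 6²·338.56 = 12188.16 (the additive constant 20 does not affect variance).

μ_Y = 242, variance of Y = 12188.16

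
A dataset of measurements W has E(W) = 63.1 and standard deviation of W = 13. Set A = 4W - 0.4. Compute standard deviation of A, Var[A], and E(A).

standard deviation of A = 52, Var[A] = 2704, E(A) = 252

A = 4W - 0.4 is linear with a = 4, b = -0.4.
standard deviation of A = |a|·standard deviation of W = |4|·13 = 52.
Var[W] = 13² = 169.
Var[A] = a²·Var[W] = 4²·169 = 2704 (the additive constant -0.4 does not affect variance).
E(A) = a·E(W) + b = 4·63.1 + (-0.4) = 252.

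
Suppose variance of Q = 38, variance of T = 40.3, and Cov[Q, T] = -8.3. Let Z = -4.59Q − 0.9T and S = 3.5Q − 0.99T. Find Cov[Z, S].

Cov[Z, S] = -586.13373

By bilinearity, Cov[Z, S] = ac·variance of Q + bd·variance of T + (ad+bc)·Cov[Q, T], with a=-4.59, b=-0.9, c=3.5, d=-0.99.
ac·variance of Q = (-4.59)·3.5·38 = -610.47
bd·variance of T = (-0.9)·(-0.99)·40.3 = 35.9073
(ad+bc)·Cov[Q, T] = (1.3941)·(-8.3) = -11.57103
Cov[Z, S] = -610.47 + 35.9073 + (-11.57103) = -586.13373.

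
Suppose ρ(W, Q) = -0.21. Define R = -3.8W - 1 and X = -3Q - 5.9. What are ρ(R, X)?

Linear rescalings preserve correlation up to sign; here the slopes -3.8 and -3 have the same sign, so ρ(R, X) = ρ(W, Q) = -0.21.

ρ(R, X) = -0.21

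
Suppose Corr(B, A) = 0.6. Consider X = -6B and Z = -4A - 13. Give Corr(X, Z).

Corr(X, Z) = 0.6

Linear rescalings preserve correlation up to sign; here the slopes -6 and -4 have the same sign, so Corr(X, Z) = Corr(B, A) = 0.6.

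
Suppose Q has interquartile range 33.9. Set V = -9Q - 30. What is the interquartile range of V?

IQR(V) = 305.1

Under V = aQ + b, IQR(V) = |a|·IQR(Q) = |-9|·33.9 = 305.1 (shifts cancel; spread scales by |a|).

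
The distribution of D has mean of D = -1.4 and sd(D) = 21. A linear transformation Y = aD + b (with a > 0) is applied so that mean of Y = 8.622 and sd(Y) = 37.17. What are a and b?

a = 1.77, b = 11.1

sd(Y) = a·sd(D) (a > 0), so a = 37.17/21 = 1.77.
mean of Y = a·mean of D + b, so b = 8.622 − 1.77·(-1.4) = 11.1.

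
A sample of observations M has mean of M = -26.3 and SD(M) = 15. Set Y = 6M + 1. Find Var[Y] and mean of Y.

Var[Y] = 8100, mean of Y = -156.8

Y = 6M + 1 is linear with a = 6, b = 1.
Var[M] = 15² = 225.
Var[Y] = a²·Var[M] = 6²·225 = 8100 (the additive constant 1 does not affect variance).
mean of Y = a·mean of M + b = 6·(-26.3) + 1 = -156.8.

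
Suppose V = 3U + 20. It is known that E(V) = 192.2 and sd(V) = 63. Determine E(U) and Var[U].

E(U) = 57.4, Var[U] = 441

From V = 3U + 20: E(V) = a·E(U) + b, so E(U) = (E(V) − b)/a = (192.2 − 20)/3 = 57.4.
Var[V] = 63² = 3969.
Var[V] = a²·Var[U], so Var[U] = 3969/3² = 441.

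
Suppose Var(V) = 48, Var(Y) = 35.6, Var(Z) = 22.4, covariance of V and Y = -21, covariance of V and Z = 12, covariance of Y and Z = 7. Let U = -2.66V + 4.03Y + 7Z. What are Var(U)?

Var(U) = a²·Var(V) + b²·Var(Y) + c²·Var(Z) + 2ab·covariance of V and Y + 2ac·covariance of V and Z + 2bc·covariance of Y and Z, with a = -2.66, b = 4.03, c = 7.
= 339.6288 + 578.17604 + 1097.6 + 450.2316 + (-446.88) + 394.94
= 2413.69644.

Var(U) = 2413.69644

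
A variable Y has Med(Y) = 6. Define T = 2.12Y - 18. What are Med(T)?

A linear map preserves order up to sign, so Med(T) = a·Med(Y) + b = 2.12·6 + (-18) = -5.28.

Med(T) = -5.28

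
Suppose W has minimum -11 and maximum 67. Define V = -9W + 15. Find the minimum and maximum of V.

min(V) = -588, max(V) = 114

a = -9 < 0, so order reverses: min(V) = a·max(W)+b = (-9)·67 + 15 = -588; max(V) = a·min(W)+b = (-9)·(-11) + 15 = 114.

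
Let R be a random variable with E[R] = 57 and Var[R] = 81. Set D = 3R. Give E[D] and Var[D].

E[D] = 171, Var[D] = 729

D = 3R is linear with a = 3, b = 0.
E[D] = a·E[R] + b = 3·57 = 171.
Var[D] = a²·Var[R] = 3²·81 = 729.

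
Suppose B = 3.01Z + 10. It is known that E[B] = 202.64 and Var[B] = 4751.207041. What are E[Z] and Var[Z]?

E[Z] = 64, Var[Z] = 524.41

From B = 3.01Z + 10: E[B] = a·E[Z] + b, so E[Z] = (E[B] − b)/a = (202.64 − 10)/3.01 = 64.
Var[B] = a²·Var[Z], so Var[Z] = 4751.207041/3.01² = 524.41.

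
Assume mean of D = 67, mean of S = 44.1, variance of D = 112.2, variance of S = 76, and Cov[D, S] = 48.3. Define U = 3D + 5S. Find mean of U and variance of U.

mean of U = 3·mean of D + 5·mean of S = 3·67 + 5·44.1 = 421.5.
variance of U = a²·variance of D + b²·variance of S + 2ab·Cov[D, S] with a = 3, b = 5.
= 3²·112.2 + 5²·76 + 2·3·5·48.3
= 1009.8 + 1900 + 1449 = 4358.8.

mean of U = 421.5, variance of U = 4358.8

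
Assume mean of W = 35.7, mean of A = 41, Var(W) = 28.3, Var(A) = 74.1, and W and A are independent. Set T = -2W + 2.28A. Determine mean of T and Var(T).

mean of T = (-2)·mean of W + 2.28·mean of A = (-2)·35.7 + 2.28·41 = 22.08.
Var(T) = a²·Var(W) + b²·Var(A) + 2ab·Cov(W, A) with a = -2, b = 2.28.
Independence gives Cov(W, A) = 0.
= (-2)²·28.3 + 2.28²·74.1 + 2·(-2)·2.28·0
= 113.2 + 385.20144 + 0 = 498.40144.

mean of T = 22.08, Var(T) = 498.40144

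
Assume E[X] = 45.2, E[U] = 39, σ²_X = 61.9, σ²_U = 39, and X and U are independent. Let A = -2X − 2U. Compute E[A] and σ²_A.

E[A] = -168.4, σ²_A = 403.6

E[A] = (-2)·E[X] + (-2)·E[U] = (-2)·45.2 + (-2)·39 = -168.4.
σ²_A = a²·σ²_X + b²·σ²_U + 2ab·Cov(X, U) with a = -2, b = -2.
Independence gives Cov(X, U) = 0.
= (-2)²·61.9 + (-2)²·39 + 2·(-2)·(-2)·0
= 247.6 + 156 + 0 = 403.6.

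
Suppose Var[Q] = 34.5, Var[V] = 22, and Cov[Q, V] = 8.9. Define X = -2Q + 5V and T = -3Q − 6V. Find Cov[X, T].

By bilinearity, Cov[X, T] = ac·Var[Q] + bd·Var[V] + (ad+bc)·Cov[Q, V], with a=-2, b=5, c=-3, d=-6.
ac·Var[Q] = (-2)·(-3)·34.5 = 207
bd·Var[V] = 5·(-6)·22 = -660
(ad+bc)·Cov[Q, V] = (-3)·8.9 = -26.7
Cov[X, T] = 207 + (-660) + (-26.7) = -479.7.

Cov[X, T] = -479.7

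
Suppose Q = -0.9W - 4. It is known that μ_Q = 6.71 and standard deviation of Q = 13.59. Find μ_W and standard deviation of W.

μ_W = -11.9, standard deviation of W = 15.1

From Q = -0.9W - 4: μ_Q = a·μ_W + b, so μ_W = (μ_Q − b)/a = (6.71 − (-4))/(-0.9) = -11.9.
standard deviation of Q = |a|·standard deviation of W, so standard deviation of W = 13.59/|-0.9| = 15.1.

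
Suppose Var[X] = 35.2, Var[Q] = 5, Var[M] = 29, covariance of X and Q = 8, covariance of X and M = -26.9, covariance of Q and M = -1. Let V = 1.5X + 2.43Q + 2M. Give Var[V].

Var[V] = a²·Var[X] + b²·Var[Q] + c²·Var[M] + 2ab·covariance of X and Q + 2ac·covariance of X and M + 2bc·covariance of Q and M, with a = 1.5, b = 2.43, c = 2.
= 79.2 + 29.5245 + 116 + 58.32 + (-161.4) + (-9.72)
= 111.9245.

Var[V] = 111.9245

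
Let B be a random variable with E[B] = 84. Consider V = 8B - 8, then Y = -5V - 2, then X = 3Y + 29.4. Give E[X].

E[X] = -9936.6

E[V] = 8·84 + (-8) = 664.
E[Y] = (-5)·664 + (-2) = -3322.
E[X] = 3·(-3322) + 29.4 = -9936.6.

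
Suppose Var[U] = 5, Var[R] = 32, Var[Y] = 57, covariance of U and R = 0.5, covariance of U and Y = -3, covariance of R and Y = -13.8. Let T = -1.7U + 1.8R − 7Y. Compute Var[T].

Var[T] = a²·Var[U] + b²·Var[R] + c²·Var[Y] + 2ab·covariance of U and R + 2ac·covariance of U and Y + 2bc·covariance of R and Y, with a = -1.7, b = 1.8, c = -7.
= 14.45 + 103.68 + 2793 + (-3.06) + (-71.4) + 347.76
= 3184.43.

Var[T] = 3184.43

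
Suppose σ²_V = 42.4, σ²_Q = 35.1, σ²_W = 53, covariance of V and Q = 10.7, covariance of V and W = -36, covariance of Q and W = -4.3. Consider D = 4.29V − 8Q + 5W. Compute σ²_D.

σ²_D = a²·σ²_V + b²·σ²_Q + c²·σ²_W + 2ab·covariance of V and Q + 2ac·covariance of V and W + 2bc·covariance of Q and W, with a = 4.29, b = -8, c = 5.
= 780.33384 + 2246.4 + 1325 + (-734.448) + (-1544.4) + 344
= 2416.88584.

σ²_D = 2416.88584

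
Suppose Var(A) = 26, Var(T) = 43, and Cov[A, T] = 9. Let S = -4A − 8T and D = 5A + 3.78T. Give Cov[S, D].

By bilinearity, Cov[S, D] = ac·Var(A) + bd·Var(T) + (ad+bc)·Cov[A, T], with a=-4, b=-8, c=5, d=3.78.
ac·Var(A) = (-4)·5·26 = -520
bd·Var(T) = (-8)·3.78·43 = -1300.32
(ad+bc)·Cov[A, T] = (-55.12)·9 = -496.08
Cov[S, D] = -520 + (-1300.32) + (-496.08) = -2316.4.

Cov[S, D] = -2316.4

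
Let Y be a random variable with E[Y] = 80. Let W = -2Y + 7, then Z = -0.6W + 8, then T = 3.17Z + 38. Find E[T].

E[W] = (-2)·80 + 7 = -153.
E[Z] = (-0.6)·(-153) + 8 = 99.8.
E[T] = 3.17·99.8 + 38 = 354.366.

E[T] = 354.366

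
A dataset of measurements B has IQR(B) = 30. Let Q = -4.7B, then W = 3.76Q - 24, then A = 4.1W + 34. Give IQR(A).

IQR(A) = 2173.656

IQR(Q) = |-4.7|·30 = 141.
IQR(W) = |3.76|·141 = 530.16.
IQR(A) = |4.1|·530.16 = 2173.656.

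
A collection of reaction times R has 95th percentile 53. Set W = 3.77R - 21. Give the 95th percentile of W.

95th percentile of W = 178.81

Since a = 3.77 > 0 the transformation is increasing, so the 95th percentile of W = a·(P_{95} of R) + b = 3.77·53 + (-21) = 178.81.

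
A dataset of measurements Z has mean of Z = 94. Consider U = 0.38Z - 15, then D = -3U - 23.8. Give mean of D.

mean of U = 0.38·94 + (-15) = 20.72.
mean of D = (-3)·20.72 + (-23.8) = -85.96.

mean of D = -85.96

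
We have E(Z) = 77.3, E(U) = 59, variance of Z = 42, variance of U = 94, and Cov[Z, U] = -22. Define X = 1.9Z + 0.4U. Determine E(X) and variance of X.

E(X) = 1.9·E(Z) + 0.4·E(U) = 1.9·77.3 + 0.4·59 = 170.47.
variance of X = a²·variance of Z + b²·variance of U + 2ab·Cov[Z, U] with a = 1.9, b = 0.4.
= 1.9²·42 + 0.4²·94 + 2·1.9·0.4·(-22)
= 151.62 + 15.04 + (-33.44) = 133.22.

E(X) = 170.47, variance of X = 133.22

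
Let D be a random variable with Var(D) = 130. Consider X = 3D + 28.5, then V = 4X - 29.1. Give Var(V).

Var(X) = 3²·130 = 1170.
Var(V) = 4²·1170 = 18720.

Var(V) = 18720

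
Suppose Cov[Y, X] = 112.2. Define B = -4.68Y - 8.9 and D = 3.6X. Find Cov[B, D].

Cov[B, D] = -1890.3456

Cov[B, D] = a·c·Cov[Y, X] = (-4.68)·3.6·112.2 = -1890.3456. Additive constants drop out.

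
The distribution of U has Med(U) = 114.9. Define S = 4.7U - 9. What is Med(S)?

Med(S) = 531.03

A linear map preserves order up to sign, so Med(S) = a·Med(U) + b = 4.7·114.9 + (-9) = 531.03.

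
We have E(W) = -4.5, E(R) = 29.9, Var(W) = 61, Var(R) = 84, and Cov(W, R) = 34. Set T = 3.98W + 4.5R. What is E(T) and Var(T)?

E(T) = 116.64, Var(T) = 3885.1444

E(T) = 3.98·E(W) + 4.5·E(R) = 3.98·(-4.5) + 4.5·29.9 = 116.64.
Var(T) = a²·Var(W) + b²·Var(R) + 2ab·Cov(W, R) with a = 3.98, b = 4.5.
= 3.98²·61 + 4.5²·84 + 2·3.98·4.5·34
= 966.2644 + 1701 + 1217.88 = 3885.1444.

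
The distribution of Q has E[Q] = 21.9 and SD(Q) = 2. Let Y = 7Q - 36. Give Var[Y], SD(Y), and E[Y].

Y = 7Q - 36 is linear with a = 7, b = -36.
Var[Q] = 2² = 4.
Var[Y] = a²·Var[Q] = 7²·4 = 196 (the additive constant -36 does not affect variance).
SD(Y) = |a|·SD(Q) = |7|·2 = 14.
E[Y] = a·E[Q] + b = 7·21.9 + (-36) = 117.3.

Var[Y] = 196, SD(Y) = 14, E[Y] = 117.3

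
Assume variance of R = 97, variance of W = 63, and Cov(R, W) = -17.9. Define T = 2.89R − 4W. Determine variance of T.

variance of T = a²·variance of R + b²·variance of W + 2ab·Cov(R, W) with a = 2.89, b = -4.
= 2.89²·97 + (-4)²·63 + 2·2.89·(-4)·(-17.9)
= 810.1537 + 1008 + 413.848 = 2232.0017.

variance of T = 2232.0017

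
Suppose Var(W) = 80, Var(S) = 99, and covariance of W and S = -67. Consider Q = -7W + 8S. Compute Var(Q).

Var(Q) = a²·Var(W) + b²·Var(S) + 2ab·covariance of W and S with a = -7, b = 8.
= (-7)²·80 + 8²·99 + 2·(-7)·8·(-67)
= 3920 + 6336 + 7504 = 17760.

Var(Q) = 17760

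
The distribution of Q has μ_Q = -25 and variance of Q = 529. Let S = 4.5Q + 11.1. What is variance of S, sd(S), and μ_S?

variance of S = 10712.25, sd(S) = 103.5, μ_S = -101.4

S = 4.5Q + 11.1 is linear with a = 4.5, b = 11.1.
variance of S = a²·variance of Q = 4.5²·529 = 10712.25 (the additive constant 11.1 does not affect variance).
sd(Q) = √529 = 23.
sd(S) = |a|·sd(Q) = |4.5|·23 = 103.5.
μ_S = a·μ_Q + b = 4.5·(-25) + 11.1 = -101.4.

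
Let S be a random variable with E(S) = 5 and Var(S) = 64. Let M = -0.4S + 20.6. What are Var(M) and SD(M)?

M = -0.4S + 20.6 is linear with a = -0.4, b = 20.6.
Var(M) = a²·Var(S) = (-0.4)²·64 = 10.24 (the additive constant 20.6 does not affect variance).
SD(S) = √64 = 8.
SD(M) = |a|·SD(S) = |-0.4|·8 = 3.2.

Var(M) = 10.24, SD(M) = 3.2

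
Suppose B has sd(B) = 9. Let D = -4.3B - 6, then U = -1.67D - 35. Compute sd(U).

sd(D) = |-4.3|·9 = 38.7.
sd(U) = |-1.67|·38.7 = 64.629.

sd(U) = 64.629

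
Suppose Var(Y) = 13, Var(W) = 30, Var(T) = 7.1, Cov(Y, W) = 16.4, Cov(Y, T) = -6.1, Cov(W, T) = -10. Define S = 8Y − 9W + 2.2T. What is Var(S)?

Var(S) = a²·Var(Y) + b²·Var(W) + c²·Var(T) + 2ab·Cov(Y, W) + 2ac·Cov(Y, T) + 2bc·Cov(W, T), with a = 8, b = -9, c = 2.2.
= 832 + 2430 + 34.364 + (-2361.6) + (-214.72) + 396
= 1116.044.

Var(S) = 1116.044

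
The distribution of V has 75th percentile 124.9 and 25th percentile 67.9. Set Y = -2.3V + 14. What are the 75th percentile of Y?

Since a = -2.3 < 0 the transformation is decreasing, reversing order: the 75th percentile of Y corresponds to the 25th percentile of V.
So P_{75}(Y) = a·P_{25}(V) + b = (-2.3)·67.9 + 14 = -142.17.

75th percentile of Y = -142.17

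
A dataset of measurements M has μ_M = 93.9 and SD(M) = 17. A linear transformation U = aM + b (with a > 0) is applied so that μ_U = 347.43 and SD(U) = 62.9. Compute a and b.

SD(U) = a·SD(M) (a > 0), so a = 62.9/17 = 3.7.
μ_U = a·μ_M + b, so b = 347.43 − 3.7·93.9 = 0.

a = 3.7, b = 0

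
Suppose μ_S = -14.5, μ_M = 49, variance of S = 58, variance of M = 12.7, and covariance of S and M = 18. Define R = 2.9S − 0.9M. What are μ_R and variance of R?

μ_R = 2.9·μ_S + (-0.9)·μ_M = 2.9·(-14.5) + (-0.9)·49 = -86.15.
variance of R = a²·variance of S + b²·variance of M + 2ab·covariance of S and M with a = 2.9, b = -0.9.
= 2.9²·58 + (-0.9)²·12.7 + 2·2.9·(-0.9)·18
= 487.78 + 10.287 + (-93.96) = 404.107.

μ_R = -86.15, variance of R = 404.107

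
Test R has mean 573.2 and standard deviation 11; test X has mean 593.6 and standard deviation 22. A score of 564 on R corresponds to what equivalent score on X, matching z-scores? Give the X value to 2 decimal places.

z = (564 − 573.2)/11 ≈ -0.8364.
X = 593.6 + z·22 = 593.6 + (564 − 573.2)·22/11 = 575.20.

X = 575.20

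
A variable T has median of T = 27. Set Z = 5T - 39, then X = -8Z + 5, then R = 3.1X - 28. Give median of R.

median of R = -2393.3

median of Z = 5·27 + (-39) = 96.
median of X = (-8)·96 + 5 = -763.
median of R = 3.1·(-763) + (-28) = -2393.3.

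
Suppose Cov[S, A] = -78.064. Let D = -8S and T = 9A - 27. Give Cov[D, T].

Cov[D, T] = 5620.608

Cov[D, T] = a·c·Cov[S, A] = (-8)·9·(-78.064) = 5620.608. Additive constants drop out.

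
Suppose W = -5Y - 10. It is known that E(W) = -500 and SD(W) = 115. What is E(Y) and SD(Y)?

From W = -5Y - 10: E(W) = a·E(Y) + b, so E(Y) = (E(W) − b)/a = (-500 − (-10))/(-5) = 98.
SD(W) = |a|·SD(Y), so SD(Y) = 115/|-5| = 23.

E(Y) = 98, SD(Y) = 23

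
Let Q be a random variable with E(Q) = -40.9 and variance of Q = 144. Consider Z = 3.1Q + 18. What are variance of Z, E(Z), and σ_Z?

variance of Z = 1383.84, E(Z) = -108.79, σ_Z = 37.2

Z = 3.1Q + 18 is linear with a = 3.1, b = 18.
variance of Z = a²·variance of Q = 3.1²·144 = 1383.84 (the additive constant 18 does not affect variance).
E(Z) = a·E(Q) + b = 3.1·(-40.9) + 18 = -108.79.
σ_Q = √144 = 12.
σ_Z = |a|·σ_Q = |3.1|·12 = 37.2.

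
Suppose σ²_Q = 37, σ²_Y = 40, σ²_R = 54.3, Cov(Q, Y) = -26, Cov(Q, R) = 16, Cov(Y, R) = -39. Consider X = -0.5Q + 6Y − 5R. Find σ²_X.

σ²_X = 5382.75

σ²_X = a²·σ²_Q + b²·σ²_Y + c²·σ²_R + 2ab·Cov(Q, Y) + 2ac·Cov(Q, R) + 2bc·Cov(Y, R), with a = -0.5, b = 6, c = -5.
= 9.25 + 1440 + 1357.5 + 156 + 80 + 2340
= 5382.75.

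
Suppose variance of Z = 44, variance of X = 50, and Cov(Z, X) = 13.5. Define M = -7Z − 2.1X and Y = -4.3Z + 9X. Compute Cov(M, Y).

By bilinearity, Cov(M, Y) = ac·variance of Z + bd·variance of X + (ad+bc)·Cov(Z, X), with a=-7, b=-2.1, c=-4.3, d=9.
ac·variance of Z = (-7)·(-4.3)·44 = 1324.4
bd·variance of X = (-2.1)·9·50 = -945
(ad+bc)·Cov(Z, X) = (-53.97)·13.5 = -728.595
Cov(M, Y) = 1324.4 + (-945) + (-728.595) = -349.195.

Cov(M, Y) = -349.195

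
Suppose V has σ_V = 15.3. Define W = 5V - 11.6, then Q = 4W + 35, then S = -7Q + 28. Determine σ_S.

σ_S = 2142

σ_W = |5|·15.3 = 76.5.
σ_Q = |4|·76.5 = 306.
σ_S = |-7|·306 = 2142.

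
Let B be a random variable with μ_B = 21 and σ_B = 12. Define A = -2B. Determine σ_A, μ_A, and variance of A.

A = -2B is linear with a = -2, b = 0.
σ_A = |a|·σ_B = |-2|·12 = 24.
μ_A = a·μ_B + b = (-2)·21 = -42.
variance of B = 12² = 144.
variance of A = a²·variance of B = (-2)²·144 = 576.

σ_A = 24, μ_A = -42, variance of A = 576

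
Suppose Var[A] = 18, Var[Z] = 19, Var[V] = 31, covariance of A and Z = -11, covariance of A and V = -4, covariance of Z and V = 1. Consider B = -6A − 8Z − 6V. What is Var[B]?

Var[B] = a²·Var[A] + b²·Var[Z] + c²·Var[V] + 2ab·covariance of A and Z + 2ac·covariance of A and V + 2bc·covariance of Z and V, with a = -6, b = -8, c = -6.
= 648 + 1216 + 1116 + (-1056) + (-288) + 96
= 1732.

Var[B] = 1732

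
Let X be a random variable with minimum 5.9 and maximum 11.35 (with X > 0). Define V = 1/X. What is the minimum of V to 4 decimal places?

1/X is decreasing on this domain, so min(V) comes from max(X) = 11.35: min(V) = 1/(11.35) ≈ 0.0881.

min(V) = 0.0881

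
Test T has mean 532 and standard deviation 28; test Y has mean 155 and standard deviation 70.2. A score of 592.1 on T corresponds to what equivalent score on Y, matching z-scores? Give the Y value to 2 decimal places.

Y = 305.68

z = (592.1 − 532)/28 ≈ 2.1464.
Y = 155 + z·70.2 = 155 + (592.1 − 532)·70.2/28 ≈ 305.68.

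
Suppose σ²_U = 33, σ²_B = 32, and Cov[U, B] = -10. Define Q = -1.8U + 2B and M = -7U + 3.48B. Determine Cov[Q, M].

By bilinearity, Cov[Q, M] = ac·σ²_U + bd·σ²_B + (ad+bc)·Cov[U, B], with a=-1.8, b=2, c=-7, d=3.48.
ac·σ²_U = (-1.8)·(-7)·33 = 415.8
bd·σ²_B = 2·3.48·32 = 222.72
(ad+bc)·Cov[U, B] = (-20.264)·(-10) = 202.64
Cov[Q, M] = 415.8 + 222.72 + 202.64 = 841.16.

Cov[Q, M] = 841.16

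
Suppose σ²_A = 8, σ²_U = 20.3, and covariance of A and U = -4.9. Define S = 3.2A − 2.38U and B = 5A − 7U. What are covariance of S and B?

By bilinearity, covariance of S and B = ac·σ²_A + bd·σ²_U + (ad+bc)·covariance of A and U, with a=3.2, b=-2.38, c=5, d=-7.
ac·σ²_A = 3.2·5·8 = 128
bd·σ²_U = (-2.38)·(-7)·20.3 = 338.198
(ad+bc)·covariance of A and U = (-34.3)·(-4.9) = 168.07
covariance of S and B = 128 + 338.198 + 168.07 = 634.268.

covariance of S and B = 634.268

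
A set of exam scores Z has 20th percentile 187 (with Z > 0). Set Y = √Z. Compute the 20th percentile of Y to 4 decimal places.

20th percentile of Y = 13.6748

√Z is increasing, so P_{20}(Y) = g(P_{20}(Z)) ≈ 13.6748.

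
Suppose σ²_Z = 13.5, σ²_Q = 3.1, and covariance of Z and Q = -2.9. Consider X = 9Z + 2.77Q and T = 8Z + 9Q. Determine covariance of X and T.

covariance of X and T = 750.119

By bilinearity, covariance of X and T = ac·σ²_Z + bd·σ²_Q + (ad+bc)·covariance of Z and Q, with a=9, b=2.77, c=8, d=9.
ac·σ²_Z = 9·8·13.5 = 972
bd·σ²_Q = 2.77·9·3.1 = 77.283
(ad+bc)·covariance of Z and Q = (103.16)·(-2.9) = -299.164
covariance of X and T = 972 + 77.283 + (-299.164) = 750.119.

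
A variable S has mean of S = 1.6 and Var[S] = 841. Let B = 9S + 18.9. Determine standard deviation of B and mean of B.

B = 9S + 18.9 is linear with a = 9, b = 18.9.
standard deviation of S = √841 = 29.
standard deviation of B = |a|·standard deviation of S = |9|·29 = 261.
mean of B = a·mean of S + b = 9·1.6 + 18.9 = 33.3.

standard deviation of B = 261, mean of B = 33.3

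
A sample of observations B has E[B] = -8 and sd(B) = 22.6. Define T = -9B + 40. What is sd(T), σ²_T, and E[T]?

sd(T) = 203.4, σ²_T = 41371.56, E[T] = 112

T = -9B + 40 is linear with a = -9, b = 40.
sd(T) = |a|·sd(B) = |-9|·22.6 = 203.4.
σ²_B = 22.6² = 510.76.
σ²_T = a²·σ²_B = (-9)²·510.76 = 41371.56 (the additive constant 40 does not affect variance).
E[T] = a·E[B] + b = (-9)·(-8) + 40 = 112.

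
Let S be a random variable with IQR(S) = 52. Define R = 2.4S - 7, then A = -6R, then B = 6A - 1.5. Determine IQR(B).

IQR(B) = 4492.8

IQR(R) = |2.4|·52 = 124.8.
IQR(A) = |-6|·124.8 = 748.8.
IQR(B) = |6|·748.8 = 4492.8.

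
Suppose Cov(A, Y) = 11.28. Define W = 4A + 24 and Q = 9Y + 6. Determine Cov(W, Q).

Cov(W, Q) = 406.08

Cov(W, Q) = a·c·Cov(A, Y) = 4·9·11.28 = 406.08. Additive constants drop out.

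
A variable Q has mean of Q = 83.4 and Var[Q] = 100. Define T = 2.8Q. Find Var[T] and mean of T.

Var[T] = 784, mean of T = 233.52

T = 2.8Q is linear with a = 2.8, b = 0.
Var[T] = a²·Var[Q] = 2.8²·100 = 784.
mean of T = a·mean of Q + b = 2.8·83.4 = 233.52.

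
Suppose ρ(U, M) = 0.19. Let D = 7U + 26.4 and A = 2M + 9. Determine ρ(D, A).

ρ(D, A) = 0.19

Linear rescalings preserve correlation up to sign; here the slopes 7 and 2 have the same sign, so ρ(D, A) = ρ(U, M) = 0.19.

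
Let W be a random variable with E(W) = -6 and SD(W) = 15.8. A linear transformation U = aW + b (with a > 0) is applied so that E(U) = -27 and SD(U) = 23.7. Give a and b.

SD(U) = a·SD(W) (a > 0), so a = 23.7/15.8 = 1.5.
E(U) = a·E(W) + b, so b = -27 − 1.5·(-6) = -18.

a = 1.5, b = -18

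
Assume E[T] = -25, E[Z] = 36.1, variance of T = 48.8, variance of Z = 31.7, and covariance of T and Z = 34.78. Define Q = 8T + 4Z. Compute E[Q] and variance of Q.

E[Q] = -55.6, variance of Q = 5856.32

E[Q] = 8·E[T] + 4·E[Z] = 8·(-25) + 4·36.1 = -55.6.
variance of Q = a²·variance of T + b²·variance of Z + 2ab·covariance of T and Z with a = 8, b = 4.
= 8²·48.8 + 4²·31.7 + 2·8·4·34.78
= 3123.2 + 507.2 + 2225.92 = 5856.32.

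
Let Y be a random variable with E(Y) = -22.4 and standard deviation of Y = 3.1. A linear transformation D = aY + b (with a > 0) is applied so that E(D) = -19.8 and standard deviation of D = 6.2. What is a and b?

standard deviation of D = a·standard deviation of Y (a > 0), so a = 6.2/3.1 = 2.
E(D) = a·E(Y) + b, so b = -19.8 − 2·(-22.4) = 25.

a = 2, b = 25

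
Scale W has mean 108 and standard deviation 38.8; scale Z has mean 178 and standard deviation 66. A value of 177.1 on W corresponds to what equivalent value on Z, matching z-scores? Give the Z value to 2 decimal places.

Z = 295.54

z = (177.1 − 108)/38.8 ≈ 1.7809.
Z = 178 + z·66 = 178 + (177.1 − 108)·66/38.8 ≈ 295.54.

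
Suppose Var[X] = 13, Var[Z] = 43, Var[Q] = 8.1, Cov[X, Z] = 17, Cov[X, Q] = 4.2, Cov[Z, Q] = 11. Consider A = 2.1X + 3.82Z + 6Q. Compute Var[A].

Var[A] = 1859.2312

Var[A] = a²·Var[X] + b²·Var[Z] + c²·Var[Q] + 2ab·Cov[X, Z] + 2ac·Cov[X, Q] + 2bc·Cov[Z, Q], with a = 2.1, b = 3.82, c = 6.
= 57.33 + 627.4732 + 291.6 + 272.748 + 105.84 + 504.24
= 1859.2312.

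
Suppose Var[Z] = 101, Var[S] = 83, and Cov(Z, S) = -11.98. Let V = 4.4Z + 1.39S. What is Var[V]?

Var[V] = 1969.18494

Var[V] = a²·Var[Z] + b²·Var[S] + 2ab·Cov(Z, S) with a = 4.4, b = 1.39.
= 4.4²·101 + 1.39²·83 + 2·4.4·1.39·(-11.98)
= 1955.36 + 160.3643 + (-146.53936) = 1969.18494.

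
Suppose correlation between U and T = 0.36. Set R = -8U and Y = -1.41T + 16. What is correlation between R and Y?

Linear rescalings preserve correlation up to sign; here the slopes -8 and -1.41 have the same sign, so correlation between R and Y = correlation between U and T = 0.36.

correlation between R and Y = 0.36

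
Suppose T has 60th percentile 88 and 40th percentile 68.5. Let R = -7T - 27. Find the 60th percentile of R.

60th percentile of R = -506.5

Since a = -7 < 0 the transformation is decreasing, reversing order: the 60th percentile of R corresponds to the 40th percentile of T.
So P_{60}(R) = a·P_{40}(T) + b = (-7)·68.5 + (-27) = -506.5.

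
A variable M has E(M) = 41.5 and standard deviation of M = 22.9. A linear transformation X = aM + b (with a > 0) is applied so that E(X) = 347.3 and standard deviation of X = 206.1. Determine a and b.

a = 9, b = -26.2

standard deviation of X = a·standard deviation of M (a > 0), so a = 206.1/22.9 = 9.
E(X) = a·E(M) + b, so b = 347.3 − 9·41.5 = -26.2.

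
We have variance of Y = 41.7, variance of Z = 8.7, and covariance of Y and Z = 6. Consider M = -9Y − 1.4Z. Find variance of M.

variance of M = 3545.952

variance of M = a²·variance of Y + b²·variance of Z + 2ab·covariance of Y and Z with a = -9, b = -1.4.
= (-9)²·41.7 + (-1.4)²·8.7 + 2·(-9)·(-1.4)·6
= 3377.7 + 17.052 + 151.2 = 3545.952.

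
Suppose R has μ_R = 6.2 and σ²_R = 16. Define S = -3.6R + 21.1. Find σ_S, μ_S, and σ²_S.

σ_S = 14.4, μ_S = -1.22, σ²_S = 207.36

S = -3.6R + 21.1 is linear with a = -3.6, b = 21.1.
σ_R = √16 = 4.
σ_S = |a|·σ_R = |-3.6|·4 = 14.4.
μ_S = a·μ_R + b = (-3.6)·6.2 + 21.1 = -1.22.
σ²_S = a²·σ²_R = (-3.6)²·16 = 207.36 (the additive constant 21.1 does not affect variance).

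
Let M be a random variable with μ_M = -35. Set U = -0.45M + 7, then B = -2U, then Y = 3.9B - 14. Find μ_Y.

μ_Y = -191.45

μ_U = (-0.45)·(-35) + 7 = 22.75.
μ_B = (-2)·22.75 = -45.5.
μ_Y = 3.9·(-45.5) + (-14) = -191.45.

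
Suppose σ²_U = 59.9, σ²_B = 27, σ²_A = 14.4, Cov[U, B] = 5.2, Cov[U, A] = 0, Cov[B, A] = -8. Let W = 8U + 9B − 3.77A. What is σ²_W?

σ²_W = a²·σ²_U + b²·σ²_B + c²·σ²_A + 2ab·Cov[U, B] + 2ac·Cov[U, A] + 2bc·Cov[B, A], with a = 8, b = 9, c = -3.77.
= 3833.6 + 2187 + 204.66576 + 748.8 + 0 + 542.88
= 7516.94576.

σ²_W = 7516.94576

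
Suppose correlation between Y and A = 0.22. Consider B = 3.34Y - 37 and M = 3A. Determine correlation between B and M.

Linear rescalings preserve correlation up to sign; here the slopes 3.34 and 3 have the same sign, so correlation between B and M = correlation between Y and A = 0.22.

correlation between B and M = 0.22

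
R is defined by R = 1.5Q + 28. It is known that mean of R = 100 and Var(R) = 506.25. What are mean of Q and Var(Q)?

From R = 1.5Q + 28: mean of R = a·mean of Q + b, so mean of Q = (mean of R − b)/a = (100 − 28)/1.5 = 48.
Var(R) = a²·Var(Q), so Var(Q) = 506.25/1.5² = 225.

mean of Q = 48, Var(Q) = 225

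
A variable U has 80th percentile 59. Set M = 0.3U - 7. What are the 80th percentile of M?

80th percentile of M = 10.7

Since a = 0.3 > 0 the transformation is increasing, so the 80th percentile of M = a·(P_{80} of U) + b = 0.3·59 + (-7) = 10.7.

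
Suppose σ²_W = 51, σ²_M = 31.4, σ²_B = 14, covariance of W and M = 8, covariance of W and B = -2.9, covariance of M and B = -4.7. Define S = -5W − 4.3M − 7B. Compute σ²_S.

σ²_S = a²·σ²_W + b²·σ²_M + c²·σ²_B + 2ab·covariance of W and M + 2ac·covariance of W and B + 2bc·covariance of M and B, with a = -5, b = -4.3, c = -7.
= 1275 + 580.586 + 686 + 344 + (-203) + (-282.94)
= 2399.646.

σ²_S = 2399.646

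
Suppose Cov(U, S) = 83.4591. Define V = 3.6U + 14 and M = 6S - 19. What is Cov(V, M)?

Cov(V, M) = 1802.71656

Cov(V, M) = a·c·Cov(U, S) = 3.6·6·83.4591 = 1802.71656. Additive constants drop out.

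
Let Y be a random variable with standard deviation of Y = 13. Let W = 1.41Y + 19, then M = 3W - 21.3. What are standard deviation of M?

standard deviation of M = 54.99

standard deviation of W = |1.41|·13 = 18.33.
standard deviation of M = |3|·18.33 = 54.99.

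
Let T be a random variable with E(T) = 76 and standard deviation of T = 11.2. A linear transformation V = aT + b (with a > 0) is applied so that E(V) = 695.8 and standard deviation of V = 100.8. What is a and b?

a = 9, b = 11.8

standard deviation of V = a·standard deviation of T (a > 0), so a = 100.8/11.2 = 9.
E(V) = a·E(T) + b, so b = 695.8 − 9·76 = 11.8.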